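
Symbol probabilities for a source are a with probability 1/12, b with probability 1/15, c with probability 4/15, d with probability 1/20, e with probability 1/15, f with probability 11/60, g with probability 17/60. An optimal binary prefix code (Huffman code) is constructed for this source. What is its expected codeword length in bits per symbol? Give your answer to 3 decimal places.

2.533 bits/symbol

Repeatedly combine the two least-probable nodes; the expected code length is the sum of the merged weights.
merge 1/20 + 1/15 → 7/60
merge 1/15 + 1/12 → 3/20
merge 7/60 + 3/20 → 4/15
merge 11/60 + 4/15 → 9/20
merge 4/15 + 17/60 → 11/20
merge 9/20 + 11/20 → 1
L = 7/60 + 3/20 + 4/15 + 9/20 + 11/20 + 1 = 38/15 ≈ 2.533 bits/symbol.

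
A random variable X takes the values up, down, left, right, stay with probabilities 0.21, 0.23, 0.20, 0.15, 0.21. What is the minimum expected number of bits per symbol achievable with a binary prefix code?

Repeatedly combine the two least-probable nodes; the expected code length is the sum of the merged weights.
merge 3/20 + 1/5 → 7/20
merge 21/100 + 21/100 → 21/50
merge 23/100 + 7/20 → 29/50
merge 21/50 + 29/50 → 1
L = 7/20 + 21/50 + 29/50 + 1 = 47/20 = 2.35 bits/symbol.

2.35 bits/symbol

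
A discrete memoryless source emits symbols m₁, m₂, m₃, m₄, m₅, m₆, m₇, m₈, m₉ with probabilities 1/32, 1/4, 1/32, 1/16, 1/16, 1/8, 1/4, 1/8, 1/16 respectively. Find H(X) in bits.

2.8125 bits

Each probability is a power of 1/2, so log₂(1/p) is an integer.
H = Σ p·log₂(1/p) = 1/32·5 + 1/4·2 + 1/32·5 + 1/16·4 + 1/16·4 + 1/8·3 + 1/4·2 + 1/8·3 + 1/16·4 = 2.8125 bits.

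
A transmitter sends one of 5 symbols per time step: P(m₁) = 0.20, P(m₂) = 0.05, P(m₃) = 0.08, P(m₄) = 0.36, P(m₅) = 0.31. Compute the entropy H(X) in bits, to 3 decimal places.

2.026 bits

H = −Σ pᵢ log₂ pᵢ.
−0.20·log₂(0.20) = 0.4644
−0.05·log₂(0.05) = 0.2161
−0.08·log₂(0.08) = 0.2915
−0.36·log₂(0.36) = 0.5306
−0.31·log₂(0.31) = 0.5238
Sum ≈ 2.0264 → 2.026 bits.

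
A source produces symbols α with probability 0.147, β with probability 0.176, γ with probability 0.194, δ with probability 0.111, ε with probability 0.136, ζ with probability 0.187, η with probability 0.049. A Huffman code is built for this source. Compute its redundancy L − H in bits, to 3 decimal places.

Entropy H = −Σ p log₂ p ≈ 2.7157 bits.
Huffman merges: 49/1000+111/1000→4/25; 17/125+147/1000→283/1000; 4/25+22/125→42/125; 187/1000+97/500→381/1000; 283/1000+42/125→619/1000; 381/1000+619/1000→1. L = 2779/1000 ≈ 2.7790.
L − H = 2.7790 − 2.7157 = 0.063 bits.

0.063 bits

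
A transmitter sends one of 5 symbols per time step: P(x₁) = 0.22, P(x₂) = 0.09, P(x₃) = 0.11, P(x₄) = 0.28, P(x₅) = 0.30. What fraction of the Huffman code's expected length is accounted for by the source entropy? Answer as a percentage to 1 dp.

Entropy H = −Σ p log₂ p ≈ 2.1788 bits.
Huffman merges: 9/100+11/100→1/5; 1/5+11/50→21/50; 7/25+3/10→29/50; 21/50+29/50→1. L = 11/5 ≈ 2.2000.
Efficiency = H/L = 2.1788/2.2000 = 99.0%.

99.0%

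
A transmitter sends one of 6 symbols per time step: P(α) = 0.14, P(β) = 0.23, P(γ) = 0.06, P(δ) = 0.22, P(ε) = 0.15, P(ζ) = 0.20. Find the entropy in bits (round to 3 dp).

H = −Σ pᵢ log₂ pᵢ.
−0.14·log₂(0.14) = 0.3971
−0.23·log₂(0.23) = 0.4877
−0.06·log₂(0.06) = 0.2435
−0.22·log₂(0.22) = 0.4806
−0.15·log₂(0.15) = 0.4105
−0.20·log₂(0.20) = 0.4644
Sum ≈ 2.4838 → 2.484 bits.

2.484 bits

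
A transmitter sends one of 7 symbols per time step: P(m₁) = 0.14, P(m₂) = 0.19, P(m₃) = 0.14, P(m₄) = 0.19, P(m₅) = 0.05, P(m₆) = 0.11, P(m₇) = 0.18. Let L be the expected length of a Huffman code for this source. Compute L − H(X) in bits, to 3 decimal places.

Entropy H = −Σ p log₂ p ≈ 2.7164 bits.
Huffman merges: 1/20+11/100→4/25; 7/50+7/50→7/25; 4/25+9/50→17/50; 19/100+19/100→19/50; 7/25+17/50→31/50; 19/50+31/50→1. L = 139/50 ≈ 2.7800.
L − H = 2.7800 − 2.7164 = 0.064 bits.

0.064 bits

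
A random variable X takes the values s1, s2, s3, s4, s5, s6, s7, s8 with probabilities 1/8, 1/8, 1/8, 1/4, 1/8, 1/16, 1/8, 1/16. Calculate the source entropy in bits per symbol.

2.875 bits

Each probability is a power of 1/2, so log₂(1/p) is an integer.
H = Σ p·log₂(1/p) = 1/8·3 + 1/8·3 + 1/8·3 + 1/4·2 + 1/8·3 + 1/16·4 + 1/8·3 + 1/16·4 = 2.875 bits.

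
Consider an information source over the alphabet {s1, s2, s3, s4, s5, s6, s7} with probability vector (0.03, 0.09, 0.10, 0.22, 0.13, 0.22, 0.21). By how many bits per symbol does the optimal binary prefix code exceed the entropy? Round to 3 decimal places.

0.067 bits

Entropy H = −Σ p log₂ p ≈ 2.6132 bits.
Huffman merges: 3/100+9/100→3/25; 1/10+3/25→11/50; 13/100+21/100→17/50; 11/50+11/50→11/25; 11/50+17/50→14/25; 11/25+14/25→1. L = 67/25 ≈ 2.6800.
L − H = 2.6800 − 2.6132 = 0.067 bits.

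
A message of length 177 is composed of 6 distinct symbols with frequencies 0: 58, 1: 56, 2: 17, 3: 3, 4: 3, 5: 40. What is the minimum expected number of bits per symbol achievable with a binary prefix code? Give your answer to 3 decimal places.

2.164 bits/symbol

Probabilities are the counts divided by 177.
Repeatedly combine the two least-probable nodes; the expected code length is the sum of the merged weights.
merge 1/59 + 1/59 → 2/59
merge 2/59 + 17/177 → 23/177
merge 23/177 + 40/177 → 21/59
merge 56/177 + 58/177 → 38/59
merge 21/59 + 38/59 → 1
L = 2/59 + 23/177 + 21/59 + 38/59 + 1 = 383/177 ≈ 2.164 bits/symbol.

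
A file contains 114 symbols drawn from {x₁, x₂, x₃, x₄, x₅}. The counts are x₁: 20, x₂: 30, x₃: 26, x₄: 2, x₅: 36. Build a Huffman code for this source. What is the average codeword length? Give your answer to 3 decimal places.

Probabilities are the counts divided by 114.
Repeatedly combine the two least-probable nodes; the expected code length is the sum of the merged weights.
merge 1/57 + 10/57 → 11/57
merge 11/57 + 13/57 → 8/19
merge 5/19 + 6/19 → 11/19
merge 8/19 + 11/19 → 1
L = 11/57 + 8/19 + 11/19 + 1 = 125/57 ≈ 2.193 bits/symbol.

2.193 bits/symbol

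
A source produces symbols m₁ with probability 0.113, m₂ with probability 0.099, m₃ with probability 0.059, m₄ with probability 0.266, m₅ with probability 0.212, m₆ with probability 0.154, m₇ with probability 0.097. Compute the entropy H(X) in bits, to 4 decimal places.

2.6514 bits

H = −Σ pᵢ log₂ pᵢ.
−0.113·log₂(0.113) = 0.3555
−0.099·log₂(0.099) = 0.3303
−0.059·log₂(0.059) = 0.2409
−0.266·log₂(0.266) = 0.5082
−0.212·log₂(0.212) = 0.4744
−0.154·log₂(0.154) = 0.4156
−0.097·log₂(0.097) = 0.3265
Sum ≈ 2.6514 → 2.6514 bits.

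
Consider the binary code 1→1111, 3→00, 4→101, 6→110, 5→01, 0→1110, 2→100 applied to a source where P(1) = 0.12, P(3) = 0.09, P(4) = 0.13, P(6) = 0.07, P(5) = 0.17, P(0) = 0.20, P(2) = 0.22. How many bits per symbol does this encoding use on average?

L̄ = Σ pᵢ·ℓᵢ = 0.12·4 + 0.09·2 + 0.13·3 + 0.07·3 + 0.17·2 + 0.20·4 + 0.22·3 = 3.06 bits/symbol.

3.06 bits/symbol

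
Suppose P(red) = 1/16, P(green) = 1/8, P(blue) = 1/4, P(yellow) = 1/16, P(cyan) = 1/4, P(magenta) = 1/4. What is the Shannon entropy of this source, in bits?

Each probability is a power of 1/2, so log₂(1/p) is an integer.
H = Σ p·log₂(1/p) = 1/16·4 + 1/8·3 + 1/4·2 + 1/16·4 + 1/4·2 + 1/4·2 = 2.375 bits.

2.375 bits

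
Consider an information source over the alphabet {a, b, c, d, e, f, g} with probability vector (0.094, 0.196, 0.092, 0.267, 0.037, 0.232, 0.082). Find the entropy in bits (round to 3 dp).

H = −Σ pᵢ log₂ pᵢ.
−0.094·log₂(0.094) = 0.3207
−0.196·log₂(0.196) = 0.4608
−0.092·log₂(0.092) = 0.3167
−0.267·log₂(0.267) = 0.5087
−0.037·log₂(0.037) = 0.1760
−0.232·log₂(0.232) = 0.4890
−0.082·log₂(0.082) = 0.2959
Sum ≈ 2.5677 → 2.568 bits.

2.568 bits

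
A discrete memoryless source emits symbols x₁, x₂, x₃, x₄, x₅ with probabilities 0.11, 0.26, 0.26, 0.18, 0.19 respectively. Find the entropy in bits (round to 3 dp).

2.261 bits

H = −Σ pᵢ log₂ pᵢ.
−0.11·log₂(0.11) = 0.3503
−0.26·log₂(0.26) = 0.5053
−0.26·log₂(0.26) = 0.5053
−0.18·log₂(0.18) = 0.4453
−0.19·log₂(0.19) = 0.4552
Sum ≈ 2.2614 → 2.261 bits.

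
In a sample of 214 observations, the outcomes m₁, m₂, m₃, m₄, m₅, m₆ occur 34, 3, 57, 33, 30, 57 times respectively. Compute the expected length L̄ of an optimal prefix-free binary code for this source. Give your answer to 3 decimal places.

2.463 bits/symbol

Probabilities are the counts divided by 214.
Repeatedly combine the two least-probable nodes; the expected code length is the sum of the merged weights.
merge 3/214 + 15/107 → 33/214
merge 33/214 + 33/214 → 33/107
merge 17/107 + 57/214 → 91/214
merge 57/214 + 33/107 → 123/214
merge 91/214 + 123/214 → 1
L = 33/214 + 33/107 + 91/214 + 123/214 + 1 = 527/214 ≈ 2.463 bits/symbol.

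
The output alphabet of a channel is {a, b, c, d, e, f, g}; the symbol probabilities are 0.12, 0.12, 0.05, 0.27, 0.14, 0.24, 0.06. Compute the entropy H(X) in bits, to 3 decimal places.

H = −Σ pᵢ log₂ pᵢ.
−0.12·log₂(0.12) = 0.3671
−0.12·log₂(0.12) = 0.3671
−0.05·log₂(0.05) = 0.2161
−0.27·log₂(0.27) = 0.5100
−0.14·log₂(0.14) = 0.3971
−0.24·log₂(0.24) = 0.4941
−0.06·log₂(0.06) = 0.2435
Sum ≈ 2.5950 → 2.595 bits.

2.595 bits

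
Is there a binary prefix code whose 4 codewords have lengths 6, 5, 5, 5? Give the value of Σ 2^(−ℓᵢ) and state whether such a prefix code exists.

With common denominator 2^6 = 64: Σ 2^(−ℓᵢ) = 1/64 + 2/64 + 2/64 + 2/64 = 7/64 = 0.109375.
Kraft's inequality requires Σ ≤ 1; here Σ = 0.109375 ≤ 1, so such a prefix code exists.

0.109375; yes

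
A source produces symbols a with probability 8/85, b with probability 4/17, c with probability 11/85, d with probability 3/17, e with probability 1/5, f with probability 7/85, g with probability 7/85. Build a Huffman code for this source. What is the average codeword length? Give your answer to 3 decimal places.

2.729 bits/symbol

Repeatedly combine the two least-probable nodes; the expected code length is the sum of the merged weights.
merge 7/85 + 7/85 → 14/85
merge 8/85 + 11/85 → 19/85
merge 14/85 + 3/17 → 29/85
merge 1/5 + 19/85 → 36/85
merge 4/17 + 29/85 → 49/85
merge 36/85 + 49/85 → 1
L = 14/85 + 19/85 + 29/85 + 36/85 + 49/85 + 1 = 232/85 ≈ 2.729 bits/symbol.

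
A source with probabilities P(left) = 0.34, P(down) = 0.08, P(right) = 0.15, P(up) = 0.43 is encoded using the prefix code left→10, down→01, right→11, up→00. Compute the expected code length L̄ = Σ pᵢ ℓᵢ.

L̄ = Σ pᵢ·ℓᵢ = 0.34·2 + 0.08·2 + 0.15·2 + 0.43·2 = 2 bits/symbol.

2 bits/symbol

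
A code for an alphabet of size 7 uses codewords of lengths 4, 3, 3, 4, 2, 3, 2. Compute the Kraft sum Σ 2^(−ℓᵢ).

With common denominator 2^4 = 16: Σ 2^(−ℓᵢ) = 1/16 + 2/16 + 2/16 + 1/16 + 4/16 + 2/16 + 4/16 = 16/16 = 1.

1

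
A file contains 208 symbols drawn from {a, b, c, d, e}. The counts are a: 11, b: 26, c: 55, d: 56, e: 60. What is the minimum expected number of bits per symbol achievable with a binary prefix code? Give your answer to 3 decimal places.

2.178 bits/symbol

Probabilities are the counts divided by 208.
Repeatedly combine the two least-probable nodes; the expected code length is the sum of the merged weights.
merge 11/208 + 1/8 → 37/208
merge 37/208 + 55/208 → 23/52
merge 7/26 + 15/52 → 29/52
merge 23/52 + 29/52 → 1
L = 37/208 + 23/52 + 29/52 + 1 = 453/208 ≈ 2.178 bits/symbol.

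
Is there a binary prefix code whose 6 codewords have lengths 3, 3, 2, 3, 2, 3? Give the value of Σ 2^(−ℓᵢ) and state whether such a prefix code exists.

1; yes

With common denominator 2^3 = 8: Σ 2^(−ℓᵢ) = 1/8 + 1/8 + 2/8 + 1/8 + 2/8 + 1/8 = 8/8 = 1.
Kraft's inequality requires Σ ≤ 1; here Σ = 1 ≤ 1, so such a prefix code exists.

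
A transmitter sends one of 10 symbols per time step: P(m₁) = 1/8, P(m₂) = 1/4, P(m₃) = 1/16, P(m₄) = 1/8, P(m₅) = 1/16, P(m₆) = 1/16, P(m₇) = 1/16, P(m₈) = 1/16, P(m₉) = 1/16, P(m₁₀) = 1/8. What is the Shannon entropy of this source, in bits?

Each probability is a power of 1/2, so log₂(1/p) is an integer.
H = Σ p·log₂(1/p) = 1/8·3 + 1/4·2 + 1/16·4 + 1/8·3 + 1/16·4 + 1/16·4 + 1/16·4 + 1/16·4 + 1/16·4 + 1/8·3 = 3.125 bits.

3.125 bits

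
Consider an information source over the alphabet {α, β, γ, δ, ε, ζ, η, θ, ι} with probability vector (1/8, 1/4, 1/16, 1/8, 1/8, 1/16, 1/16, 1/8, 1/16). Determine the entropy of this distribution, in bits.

Each probability is a power of 1/2, so log₂(1/p) is an integer.
H = Σ p·log₂(1/p) = 1/8·3 + 1/4·2 + 1/16·4 + 1/8·3 + 1/8·3 + 1/16·4 + 1/16·4 + 1/8·3 + 1/16·4 = 3 bits.

3 bits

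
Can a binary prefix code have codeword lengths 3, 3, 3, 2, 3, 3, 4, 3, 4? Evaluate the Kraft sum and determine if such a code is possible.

1.125; no

With common denominator 2^4 = 16: Σ 2^(−ℓᵢ) = 2/16 + 2/16 + 2/16 + 4/16 + 2/16 + 2/16 + 1/16 + 2/16 + 1/16 = 18/16 = 1.125.
Kraft's inequality requires Σ ≤ 1; here Σ = 1.125 > 1, so no such prefix code exists.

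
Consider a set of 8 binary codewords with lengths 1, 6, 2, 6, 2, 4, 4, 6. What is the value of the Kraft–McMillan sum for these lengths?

With common denominator 2^6 = 64: Σ 2^(−ℓᵢ) = 32/64 + 1/64 + 16/64 + 1/64 + 16/64 + 4/64 + 4/64 + 1/64 = 75/64 = 1.171875.

1.171875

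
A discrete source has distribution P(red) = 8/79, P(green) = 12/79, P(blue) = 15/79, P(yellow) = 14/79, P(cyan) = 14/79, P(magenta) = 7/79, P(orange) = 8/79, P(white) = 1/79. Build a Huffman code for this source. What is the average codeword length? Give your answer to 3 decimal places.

2.911 bits/symbol

Repeatedly combine the two least-probable nodes; the expected code length is the sum of the merged weights.
merge 1/79 + 7/79 → 8/79
merge 8/79 + 8/79 → 16/79
merge 8/79 + 12/79 → 20/79
merge 14/79 + 14/79 → 28/79
merge 15/79 + 16/79 → 31/79
merge 20/79 + 28/79 → 48/79
merge 31/79 + 48/79 → 1
L = 8/79 + 16/79 + 20/79 + 28/79 + 31/79 + 48/79 + 1 = 230/79 ≈ 2.911 bits/symbol.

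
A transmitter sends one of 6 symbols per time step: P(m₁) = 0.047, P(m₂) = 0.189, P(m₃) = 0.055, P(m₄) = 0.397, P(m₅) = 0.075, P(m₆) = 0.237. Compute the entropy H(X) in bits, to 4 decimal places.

H = −Σ pᵢ log₂ pᵢ.
−0.047·log₂(0.047) = 0.2073
−0.189·log₂(0.189) = 0.4543
−0.055·log₂(0.055) = 0.2301
−0.397·log₂(0.397) = 0.5291
−0.075·log₂(0.075) = 0.2803
−0.237·log₂(0.237) = 0.4923
Sum ≈ 2.1934 → 2.1934 bits.

2.1934 bits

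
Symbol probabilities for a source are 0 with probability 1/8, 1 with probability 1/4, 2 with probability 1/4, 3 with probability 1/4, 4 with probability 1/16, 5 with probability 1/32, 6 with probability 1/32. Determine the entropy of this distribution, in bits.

Each probability is a power of 1/2, so log₂(1/p) is an integer.
H = Σ p·log₂(1/p) = 1/8·3 + 1/4·2 + 1/4·2 + 1/4·2 + 1/16·4 + 1/32·5 + 1/32·5 = 2.4375 bits.

2.4375 bits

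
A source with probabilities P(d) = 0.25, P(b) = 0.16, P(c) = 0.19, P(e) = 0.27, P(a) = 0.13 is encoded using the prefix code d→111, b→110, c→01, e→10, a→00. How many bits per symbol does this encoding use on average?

2.41 bits/symbol

L̄ = Σ pᵢ·ℓᵢ = 0.25·3 + 0.16·3 + 0.19·2 + 0.27·2 + 0.13·2 = 2.41 bits/symbol.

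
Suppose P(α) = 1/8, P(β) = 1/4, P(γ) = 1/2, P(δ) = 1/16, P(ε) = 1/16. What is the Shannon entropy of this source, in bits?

1.875 bits

Each probability is a power of 1/2, so log₂(1/p) is an integer.
H = Σ p·log₂(1/p) = 1/8·3 + 1/4·2 + 1/2·1 + 1/16·4 + 1/16·4 = 1.875 bits.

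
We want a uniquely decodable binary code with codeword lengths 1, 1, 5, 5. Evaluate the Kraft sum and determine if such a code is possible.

1.0625; no

With common denominator 2^5 = 32: Σ 2^(−ℓᵢ) = 16/32 + 16/32 + 1/32 + 1/32 = 34/32 = 1.0625.
Kraft's inequality requires Σ ≤ 1; here Σ = 1.0625 > 1, so no such prefix code exists.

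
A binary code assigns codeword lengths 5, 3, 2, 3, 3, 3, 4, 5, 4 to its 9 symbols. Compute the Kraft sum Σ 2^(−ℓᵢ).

With common denominator 2^5 = 32: Σ 2^(−ℓᵢ) = 1/32 + 4/32 + 8/32 + 4/32 + 4/32 + 4/32 + 2/32 + 1/32 + 2/32 = 30/32 = 0.9375.

0.9375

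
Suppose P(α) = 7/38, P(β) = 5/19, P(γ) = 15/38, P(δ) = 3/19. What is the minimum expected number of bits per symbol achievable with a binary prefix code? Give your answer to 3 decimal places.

Repeatedly combine the two least-probable nodes; the expected code length is the sum of the merged weights.
merge 3/19 + 7/38 → 13/38
merge 5/19 + 13/38 → 23/38
merge 15/38 + 23/38 → 1
L = 13/38 + 23/38 + 1 = 37/19 ≈ 1.947 bits/symbol.

1.947 bits/symbol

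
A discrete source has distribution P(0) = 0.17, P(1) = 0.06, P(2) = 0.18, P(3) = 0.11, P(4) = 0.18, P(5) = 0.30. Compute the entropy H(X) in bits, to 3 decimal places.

2.440 bits

H = −Σ pᵢ log₂ pᵢ.
−0.17·log₂(0.17) = 0.4346
−0.06·log₂(0.06) = 0.2435
−0.18·log₂(0.18) = 0.4453
−0.11·log₂(0.11) = 0.3503
−0.18·log₂(0.18) = 0.4453
−0.30·log₂(0.30) = 0.5211
Sum ≈ 2.4401 → 2.440 bits.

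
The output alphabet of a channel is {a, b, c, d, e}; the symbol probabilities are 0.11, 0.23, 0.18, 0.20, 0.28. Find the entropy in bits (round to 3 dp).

H = −Σ pᵢ log₂ pᵢ.
−0.11·log₂(0.11) = 0.3503
−0.23·log₂(0.23) = 0.4877
−0.18·log₂(0.18) = 0.4453
−0.20·log₂(0.20) = 0.4644
−0.28·log₂(0.28) = 0.5142
Sum ≈ 2.2619 → 2.262 bits.

2.262 bits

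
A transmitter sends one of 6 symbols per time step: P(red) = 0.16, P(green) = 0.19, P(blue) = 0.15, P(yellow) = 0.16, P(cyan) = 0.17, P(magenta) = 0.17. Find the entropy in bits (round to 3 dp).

2.581 bits

H = −Σ pᵢ log₂ pᵢ.
−0.16·log₂(0.16) = 0.4230
−0.19·log₂(0.19) = 0.4552
−0.15·log₂(0.15) = 0.4105
−0.16·log₂(0.16) = 0.4230
−0.17·log₂(0.17) = 0.4346
−0.17·log₂(0.17) = 0.4346
Sum ≈ 2.5810 → 2.581 bits.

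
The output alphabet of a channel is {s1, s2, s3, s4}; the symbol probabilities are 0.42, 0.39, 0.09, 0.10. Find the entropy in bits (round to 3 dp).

H = −Σ pᵢ log₂ pᵢ.
−0.42·log₂(0.42) = 0.5256
−0.39·log₂(0.39) = 0.5298
−0.09·log₂(0.09) = 0.3127
−0.10·log₂(0.10) = 0.3322
Sum ≈ 1.7003 → 1.700 bits.

1.700 bits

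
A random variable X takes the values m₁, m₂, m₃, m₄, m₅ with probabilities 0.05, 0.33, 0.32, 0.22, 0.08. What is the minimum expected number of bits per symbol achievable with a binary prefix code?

Repeatedly combine the two least-probable nodes; the expected code length is the sum of the merged weights.
merge 1/20 + 2/25 → 13/100
merge 13/100 + 11/50 → 7/20
merge 8/25 + 33/100 → 13/20
merge 7/20 + 13/20 → 1
L = 13/100 + 7/20 + 13/20 + 1 = 213/100 = 2.13 bits/symbol.

2.13 bits/symbol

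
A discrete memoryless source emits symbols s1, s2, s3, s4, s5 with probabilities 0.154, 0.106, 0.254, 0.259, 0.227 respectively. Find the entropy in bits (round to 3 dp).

H = −Σ pᵢ log₂ pᵢ.
−0.154·log₂(0.154) = 0.4156
−0.106·log₂(0.106) = 0.3432
−0.254·log₂(0.254) = 0.5022
−0.259·log₂(0.259) = 0.5048
−0.227·log₂(0.227) = 0.4856
Sum ≈ 2.2514 → 2.251 bits.

2.251 bits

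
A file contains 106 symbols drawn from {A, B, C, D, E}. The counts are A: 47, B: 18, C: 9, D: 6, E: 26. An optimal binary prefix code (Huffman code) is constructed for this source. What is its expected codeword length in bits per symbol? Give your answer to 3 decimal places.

Probabilities are the counts divided by 106.
Repeatedly combine the two least-probable nodes; the expected code length is the sum of the merged weights.
merge 3/53 + 9/106 → 15/106
merge 15/106 + 9/53 → 33/106
merge 13/53 + 33/106 → 59/106
merge 47/106 + 59/106 → 1
L = 15/106 + 33/106 + 59/106 + 1 = 213/106 ≈ 2.009 bits/symbol.

2.009 bits/symbol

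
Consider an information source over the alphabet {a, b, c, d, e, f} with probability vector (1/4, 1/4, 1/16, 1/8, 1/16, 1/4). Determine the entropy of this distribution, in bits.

Each probability is a power of 1/2, so log₂(1/p) is an integer.
H = Σ p·log₂(1/p) = 1/4·2 + 1/4·2 + 1/16·4 + 1/8·3 + 1/16·4 + 1/4·2 = 2.375 bits.

2.375 bits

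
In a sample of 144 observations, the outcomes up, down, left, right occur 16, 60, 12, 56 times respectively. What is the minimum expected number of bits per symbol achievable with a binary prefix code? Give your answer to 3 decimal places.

Probabilities are the counts divided by 144.
Repeatedly combine the two least-probable nodes; the expected code length is the sum of the merged weights.
merge 1/12 + 1/9 → 7/36
merge 7/36 + 7/18 → 7/12
merge 5/12 + 7/12 → 1
L = 7/36 + 7/12 + 1 = 16/9 ≈ 1.778 bits/symbol.

1.778 bits/symbol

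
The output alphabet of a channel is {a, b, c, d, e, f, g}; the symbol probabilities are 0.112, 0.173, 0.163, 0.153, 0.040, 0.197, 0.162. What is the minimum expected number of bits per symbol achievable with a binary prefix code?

2.782 bits/symbol

Repeatedly combine the two least-probable nodes; the expected code length is the sum of the merged weights.
merge 1/25 + 14/125 → 19/125
merge 19/125 + 153/1000 → 61/200
merge 81/500 + 163/1000 → 13/40
merge 173/1000 + 197/1000 → 37/100
merge 61/200 + 13/40 → 63/100
merge 37/100 + 63/100 → 1
L = 19/125 + 61/200 + 13/40 + 37/100 + 63/100 + 1 = 1391/500 = 2.782 bits/symbol.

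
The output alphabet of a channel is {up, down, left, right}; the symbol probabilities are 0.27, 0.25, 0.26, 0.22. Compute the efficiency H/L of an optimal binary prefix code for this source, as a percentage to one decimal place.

Entropy H = −Σ p log₂ p ≈ 1.9959 bits.
Huffman merges: 11/50+1/4→47/100; 13/50+27/100→53/100; 47/100+53/100→1. L = 2 ≈ 2.0000.
Efficiency = H/L = 1.9959/2.0000 = 99.8%.

99.8%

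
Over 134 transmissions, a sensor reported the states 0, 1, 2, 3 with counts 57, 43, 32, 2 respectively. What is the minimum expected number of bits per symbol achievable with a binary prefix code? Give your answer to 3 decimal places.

1.828 bits/symbol

Probabilities are the counts divided by 134.
Repeatedly combine the two least-probable nodes; the expected code length is the sum of the merged weights.
merge 1/67 + 16/67 → 17/67
merge 17/67 + 43/134 → 77/134
merge 57/134 + 77/134 → 1
L = 17/67 + 77/134 + 1 = 245/134 ≈ 1.828 bits/symbol.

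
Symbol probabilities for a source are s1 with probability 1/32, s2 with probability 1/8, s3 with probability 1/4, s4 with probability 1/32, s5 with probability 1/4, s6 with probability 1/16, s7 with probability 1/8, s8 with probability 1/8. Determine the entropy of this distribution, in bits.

Each probability is a power of 1/2, so log₂(1/p) is an integer.
H = Σ p·log₂(1/p) = 1/32·5 + 1/8·3 + 1/4·2 + 1/32·5 + 1/4·2 + 1/16·4 + 1/8·3 + 1/8·3 = 2.6875 bits.

2.6875 bits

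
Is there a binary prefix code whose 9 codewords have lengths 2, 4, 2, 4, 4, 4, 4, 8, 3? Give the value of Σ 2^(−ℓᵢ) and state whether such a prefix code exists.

With common denominator 2^8 = 256: Σ 2^(−ℓᵢ) = 64/256 + 16/256 + 64/256 + 16/256 + 16/256 + 16/256 + 16/256 + 1/256 + 32/256 = 241/256 = 0.94140625.
Kraft's inequality requires Σ ≤ 1; here Σ = 0.94140625 ≤ 1, so such a prefix code exists.

0.94140625; yes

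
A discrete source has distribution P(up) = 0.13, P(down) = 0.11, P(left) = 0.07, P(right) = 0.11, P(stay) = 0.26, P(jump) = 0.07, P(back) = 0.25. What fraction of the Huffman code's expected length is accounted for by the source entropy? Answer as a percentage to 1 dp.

99.8%

Entropy H = −Σ p log₂ p ≈ 2.6256 bits.
Huffman merges: 7/100+7/100→7/50; 11/100+11/100→11/50; 13/100+7/50→27/100; 11/50+1/4→47/100; 13/50+27/100→53/100; 47/100+53/100→1. L = 263/100 ≈ 2.6300.
Efficiency = H/L = 2.6256/2.6300 = 99.8%.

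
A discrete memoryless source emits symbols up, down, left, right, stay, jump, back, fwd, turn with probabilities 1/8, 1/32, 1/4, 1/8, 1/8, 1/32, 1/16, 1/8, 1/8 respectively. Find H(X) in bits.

Each probability is a power of 1/2, so log₂(1/p) is an integer.
H = Σ p·log₂(1/p) = 1/8·3 + 1/32·5 + 1/4·2 + 1/8·3 + 1/8·3 + 1/32·5 + 1/16·4 + 1/8·3 + 1/8·3 = 2.9375 bits.

2.9375 bits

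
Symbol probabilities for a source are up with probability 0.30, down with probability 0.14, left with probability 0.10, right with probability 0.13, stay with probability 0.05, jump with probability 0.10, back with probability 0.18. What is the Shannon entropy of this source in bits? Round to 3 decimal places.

2.627 bits

H = −Σ pᵢ log₂ pᵢ.
−0.30·log₂(0.30) = 0.5211
−0.14·log₂(0.14) = 0.3971
−0.10·log₂(0.10) = 0.3322
−0.13·log₂(0.13) = 0.3826
−0.05·log₂(0.05) = 0.2161
−0.10·log₂(0.10) = 0.3322
−0.18·log₂(0.18) = 0.4453
Sum ≈ 2.6266 → 2.627 bits.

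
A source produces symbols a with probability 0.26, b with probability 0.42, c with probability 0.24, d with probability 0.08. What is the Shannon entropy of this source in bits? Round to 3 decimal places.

H = −Σ pᵢ log₂ pᵢ.
−0.26·log₂(0.26) = 0.5053
−0.42·log₂(0.42) = 0.5256
−0.24·log₂(0.24) = 0.4941
−0.08·log₂(0.08) = 0.2915
Sum ≈ 1.8166 → 1.817 bits.

1.817 bits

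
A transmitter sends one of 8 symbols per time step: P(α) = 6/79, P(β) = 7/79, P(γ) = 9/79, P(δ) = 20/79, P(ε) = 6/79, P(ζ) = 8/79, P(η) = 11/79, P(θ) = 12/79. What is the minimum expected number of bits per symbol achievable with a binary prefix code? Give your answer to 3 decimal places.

Repeatedly combine the two least-probable nodes; the expected code length is the sum of the merged weights.
merge 6/79 + 6/79 → 12/79
merge 7/79 + 8/79 → 15/79
merge 9/79 + 11/79 → 20/79
merge 12/79 + 12/79 → 24/79
merge 15/79 + 20/79 → 35/79
merge 20/79 + 24/79 → 44/79
merge 35/79 + 44/79 → 1
L = 12/79 + 15/79 + 20/79 + 24/79 + 35/79 + 44/79 + 1 = 229/79 ≈ 2.899 bits/symbol.

2.899 bits/symbol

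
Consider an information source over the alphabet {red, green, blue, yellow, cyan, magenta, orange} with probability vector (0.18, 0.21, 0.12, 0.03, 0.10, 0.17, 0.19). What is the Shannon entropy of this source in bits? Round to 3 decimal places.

2.659 bits

H = −Σ pᵢ log₂ pᵢ.
−0.18·log₂(0.18) = 0.4453
−0.21·log₂(0.21) = 0.4728
−0.12·log₂(0.12) = 0.3671
−0.03·log₂(0.03) = 0.1518
−0.10·log₂(0.10) = 0.3322
−0.17·log₂(0.17) = 0.4346
−0.19·log₂(0.19) = 0.4552
Sum ≈ 2.6590 → 2.659 bits.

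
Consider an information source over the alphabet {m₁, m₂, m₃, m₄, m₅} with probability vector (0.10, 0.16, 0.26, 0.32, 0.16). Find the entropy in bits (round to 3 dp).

H = −Σ pᵢ log₂ pᵢ.
−0.10·log₂(0.10) = 0.3322
−0.16·log₂(0.16) = 0.4230
−0.26·log₂(0.26) = 0.5053
−0.32·log₂(0.32) = 0.5260
−0.16·log₂(0.16) = 0.4230
Sum ≈ 2.2095 → 2.210 bits.

2.210 bits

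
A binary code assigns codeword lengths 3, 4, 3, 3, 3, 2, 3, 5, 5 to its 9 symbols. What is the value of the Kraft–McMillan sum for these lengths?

1

With common denominator 2^5 = 32: Σ 2^(−ℓᵢ) = 4/32 + 2/32 + 4/32 + 4/32 + 4/32 + 8/32 + 4/32 + 1/32 + 1/32 = 32/32 = 1.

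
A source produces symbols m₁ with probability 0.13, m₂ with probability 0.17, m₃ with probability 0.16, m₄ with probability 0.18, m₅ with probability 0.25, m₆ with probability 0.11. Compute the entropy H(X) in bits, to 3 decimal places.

H = −Σ pᵢ log₂ pᵢ.
−0.13·log₂(0.13) = 0.3826
−0.17·log₂(0.17) = 0.4346
−0.16·log₂(0.16) = 0.4230
−0.18·log₂(0.18) = 0.4453
−0.25·log₂(0.25) = 0.5000
−0.11·log₂(0.11) = 0.3503
Sum ≈ 2.5358 → 2.536 bits.

2.536 bits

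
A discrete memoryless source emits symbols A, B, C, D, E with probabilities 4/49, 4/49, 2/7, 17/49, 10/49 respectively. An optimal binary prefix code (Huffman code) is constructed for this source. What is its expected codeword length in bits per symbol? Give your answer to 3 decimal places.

Repeatedly combine the two least-probable nodes; the expected code length is the sum of the merged weights.
merge 4/49 + 4/49 → 8/49
merge 8/49 + 10/49 → 18/49
merge 2/7 + 17/49 → 31/49
merge 18/49 + 31/49 → 1
L = 8/49 + 18/49 + 31/49 + 1 = 106/49 ≈ 2.163 bits/symbol.

2.163 bits/symbol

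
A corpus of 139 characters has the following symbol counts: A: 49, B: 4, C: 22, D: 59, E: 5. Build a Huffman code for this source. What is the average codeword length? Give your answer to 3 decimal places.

Probabilities are the counts divided by 139.
Repeatedly combine the two least-probable nodes; the expected code length is the sum of the merged weights.
merge 4/139 + 5/139 → 9/139
merge 9/139 + 22/139 → 31/139
merge 31/139 + 49/139 → 80/139
merge 59/139 + 80/139 → 1
L = 9/139 + 31/139 + 80/139 + 1 = 259/139 ≈ 1.863 bits/symbol.

1.863 bits/symbol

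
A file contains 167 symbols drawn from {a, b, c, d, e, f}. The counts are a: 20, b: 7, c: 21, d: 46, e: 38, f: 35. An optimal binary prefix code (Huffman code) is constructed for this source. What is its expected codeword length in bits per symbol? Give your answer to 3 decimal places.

Probabilities are the counts divided by 167.
Repeatedly combine the two least-probable nodes; the expected code length is the sum of the merged weights.
merge 7/167 + 20/167 → 27/167
merge 21/167 + 27/167 → 48/167
merge 35/167 + 38/167 → 73/167
merge 46/167 + 48/167 → 94/167
merge 73/167 + 94/167 → 1
L = 27/167 + 48/167 + 73/167 + 94/167 + 1 = 409/167 ≈ 2.449 bits/symbol.

2.449 bits/symbol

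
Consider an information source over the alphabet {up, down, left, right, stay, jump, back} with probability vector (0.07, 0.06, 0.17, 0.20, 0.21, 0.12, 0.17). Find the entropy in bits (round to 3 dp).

H = −Σ pᵢ log₂ pᵢ.
−0.07·log₂(0.07) = 0.2686
−0.06·log₂(0.06) = 0.2435
−0.17·log₂(0.17) = 0.4346
−0.20·log₂(0.20) = 0.4644
−0.21·log₂(0.21) = 0.4728
−0.12·log₂(0.12) = 0.3671
−0.17·log₂(0.17) = 0.4346
Sum ≈ 2.6855 → 2.686 bits.

2.686 bits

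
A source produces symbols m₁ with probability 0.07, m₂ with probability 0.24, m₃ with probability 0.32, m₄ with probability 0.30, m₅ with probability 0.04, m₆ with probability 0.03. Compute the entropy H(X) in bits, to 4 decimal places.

2.1473 bits

H = −Σ pᵢ log₂ pᵢ.
−0.07·log₂(0.07) = 0.2686
−0.24·log₂(0.24) = 0.4941
−0.32·log₂(0.32) = 0.5260
−0.30·log₂(0.30) = 0.5211
−0.04·log₂(0.04) = 0.1858
−0.03·log₂(0.03) = 0.1518
Sum ≈ 2.1473 → 2.1473 bits.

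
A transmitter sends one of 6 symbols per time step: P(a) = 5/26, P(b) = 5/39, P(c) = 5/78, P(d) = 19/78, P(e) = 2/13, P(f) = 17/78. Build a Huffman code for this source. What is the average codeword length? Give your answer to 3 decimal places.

Repeatedly combine the two least-probable nodes; the expected code length is the sum of the merged weights.
merge 5/78 + 5/39 → 5/26
merge 2/13 + 5/26 → 9/26
merge 5/26 + 17/78 → 16/39
merge 19/78 + 9/26 → 23/39
merge 16/39 + 23/39 → 1
L = 5/26 + 9/26 + 16/39 + 23/39 + 1 = 33/13 ≈ 2.538 bits/symbol.

2.538 bits/symbol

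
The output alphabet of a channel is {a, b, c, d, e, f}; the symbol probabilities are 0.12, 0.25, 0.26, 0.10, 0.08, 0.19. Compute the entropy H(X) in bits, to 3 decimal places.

2.451 bits

H = −Σ pᵢ log₂ pᵢ.
−0.12·log₂(0.12) = 0.3671
−0.25·log₂(0.25) = 0.5000
−0.26·log₂(0.26) = 0.5053
−0.10·log₂(0.10) = 0.3322
−0.08·log₂(0.08) = 0.2915
−0.19·log₂(0.19) = 0.4552
Sum ≈ 2.4513 → 2.451 bits.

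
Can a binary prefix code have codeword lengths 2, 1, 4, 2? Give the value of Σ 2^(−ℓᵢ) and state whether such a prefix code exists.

1.0625; no

With common denominator 2^4 = 16: Σ 2^(−ℓᵢ) = 4/16 + 8/16 + 1/16 + 4/16 = 17/16 = 1.0625.
Kraft's inequality requires Σ ≤ 1; here Σ = 1.0625 > 1, so no such prefix code exists.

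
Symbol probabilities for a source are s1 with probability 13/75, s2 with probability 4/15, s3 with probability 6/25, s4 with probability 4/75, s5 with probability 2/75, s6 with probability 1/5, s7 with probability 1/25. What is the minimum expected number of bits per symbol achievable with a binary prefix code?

Repeatedly combine the two least-probable nodes; the expected code length is the sum of the merged weights.
merge 2/75 + 1/25 → 1/15
merge 4/75 + 1/15 → 3/25
merge 3/25 + 13/75 → 22/75
merge 1/5 + 6/25 → 11/25
merge 4/15 + 22/75 → 14/25
merge 11/25 + 14/25 → 1
L = 1/15 + 3/25 + 22/75 + 11/25 + 14/25 + 1 = 62/25 = 2.48 bits/symbol.

2.48 bits/symbol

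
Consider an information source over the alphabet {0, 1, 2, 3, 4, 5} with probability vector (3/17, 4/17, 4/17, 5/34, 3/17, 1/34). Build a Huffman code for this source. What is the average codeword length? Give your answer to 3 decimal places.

2.529 bits/symbol

Repeatedly combine the two least-probable nodes; the expected code length is the sum of the merged weights.
merge 1/34 + 5/34 → 3/17
merge 3/17 + 3/17 → 6/17
merge 3/17 + 4/17 → 7/17
merge 4/17 + 6/17 → 10/17
merge 7/17 + 10/17 → 1
L = 3/17 + 6/17 + 7/17 + 10/17 + 1 = 43/17 ≈ 2.529 bits/symbol.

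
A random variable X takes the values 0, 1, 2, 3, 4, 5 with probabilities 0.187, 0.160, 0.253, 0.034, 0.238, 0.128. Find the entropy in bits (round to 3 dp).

2.415 bits

H = −Σ pᵢ log₂ pᵢ.
−0.187·log₂(0.187) = 0.4523
−0.160·log₂(0.160) = 0.4230
−0.253·log₂(0.253) = 0.5016
−0.034·log₂(0.034) = 0.1659
−0.238·log₂(0.238) = 0.4929
−0.128·log₂(0.128) = 0.3796
Sum ≈ 2.4154 → 2.415 bits.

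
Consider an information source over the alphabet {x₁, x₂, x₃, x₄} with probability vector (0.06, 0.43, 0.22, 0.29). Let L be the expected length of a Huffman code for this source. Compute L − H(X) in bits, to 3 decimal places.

Entropy H = −Σ p log₂ p ≈ 1.7656 bits.
Huffman merges: 3/50+11/50→7/25; 7/25+29/100→57/100; 43/100+57/100→1. L = 37/20 ≈ 1.8500.
L − H = 1.8500 − 1.7656 = 0.084 bits.

0.084 bits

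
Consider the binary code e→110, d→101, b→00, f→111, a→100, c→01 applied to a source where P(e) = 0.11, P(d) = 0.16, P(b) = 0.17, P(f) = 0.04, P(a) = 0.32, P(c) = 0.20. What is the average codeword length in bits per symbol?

L̄ = Σ pᵢ·ℓᵢ = 0.11·3 + 0.16·3 + 0.17·2 + 0.04·3 + 0.32·3 + 0.20·2 = 2.63 bits/symbol.

2.63 bits/symbol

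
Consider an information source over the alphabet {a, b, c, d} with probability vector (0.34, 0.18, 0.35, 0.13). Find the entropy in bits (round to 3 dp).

H = −Σ pᵢ log₂ pᵢ.
−0.34·log₂(0.34) = 0.5292
−0.18·log₂(0.18) = 0.4453
−0.35·log₂(0.35) = 0.5301
−0.13·log₂(0.13) = 0.3826
Sum ≈ 1.8872 → 1.887 bits.

1.887 bits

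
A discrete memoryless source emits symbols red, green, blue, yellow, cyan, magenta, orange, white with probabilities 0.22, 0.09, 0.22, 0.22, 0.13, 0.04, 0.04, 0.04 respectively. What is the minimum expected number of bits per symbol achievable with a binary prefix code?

2.75 bits/symbol

Repeatedly combine the two least-probable nodes; the expected code length is the sum of the merged weights.
merge 1/25 + 1/25 → 2/25
merge 1/25 + 2/25 → 3/25
merge 9/100 + 3/25 → 21/100
merge 13/100 + 21/100 → 17/50
merge 11/50 + 11/50 → 11/25
merge 11/50 + 17/50 → 14/25
merge 11/25 + 14/25 → 1
L = 2/25 + 3/25 + 21/100 + 17/50 + 11/25 + 14/25 + 1 = 11/4 = 2.75 bits/symbol.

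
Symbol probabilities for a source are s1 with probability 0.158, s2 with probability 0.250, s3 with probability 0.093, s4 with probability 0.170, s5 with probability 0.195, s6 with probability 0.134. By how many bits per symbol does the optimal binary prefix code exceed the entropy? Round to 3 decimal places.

0.033 bits

Entropy H = −Σ p log₂ p ≈ 2.5223 bits.
Huffman merges: 93/1000+67/500→227/1000; 79/500+17/100→41/125; 39/200+227/1000→211/500; 1/4+41/125→289/500; 211/500+289/500→1. L = 511/200 ≈ 2.5550.
L − H = 2.5550 − 2.5223 = 0.033 bits.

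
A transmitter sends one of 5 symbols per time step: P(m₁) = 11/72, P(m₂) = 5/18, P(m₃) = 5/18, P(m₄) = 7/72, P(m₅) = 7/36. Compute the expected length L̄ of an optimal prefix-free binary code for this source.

2.25 bits/symbol

Repeatedly combine the two least-probable nodes; the expected code length is the sum of the merged weights.
merge 7/72 + 11/72 → 1/4
merge 7/36 + 1/4 → 4/9
merge 5/18 + 5/18 → 5/9
merge 4/9 + 5/9 → 1
L = 1/4 + 4/9 + 5/9 + 1 = 9/4 = 2.25 bits/symbol.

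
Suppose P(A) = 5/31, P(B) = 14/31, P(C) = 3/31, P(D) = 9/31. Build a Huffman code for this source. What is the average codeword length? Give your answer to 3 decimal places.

Repeatedly combine the two least-probable nodes; the expected code length is the sum of the merged weights.
merge 3/31 + 5/31 → 8/31
merge 8/31 + 9/31 → 17/31
merge 14/31 + 17/31 → 1
L = 8/31 + 17/31 + 1 = 56/31 ≈ 1.806 bits/symbol.

1.806 bits/symbol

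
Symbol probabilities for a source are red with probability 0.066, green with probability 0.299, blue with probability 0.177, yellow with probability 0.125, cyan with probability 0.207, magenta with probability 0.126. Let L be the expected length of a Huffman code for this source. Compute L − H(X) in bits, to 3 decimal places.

Entropy H = −Σ p log₂ p ≈ 2.4437 bits.
Huffman merges: 33/500+1/8→191/1000; 63/500+177/1000→303/1000; 191/1000+207/1000→199/500; 299/1000+303/1000→301/500; 199/500+301/500→1. L = 1247/500 ≈ 2.4940.
L − H = 2.4940 − 2.4437 = 0.050 bits.

0.050 bits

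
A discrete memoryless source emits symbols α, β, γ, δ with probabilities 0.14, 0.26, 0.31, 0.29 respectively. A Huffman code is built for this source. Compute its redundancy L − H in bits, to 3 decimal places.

Entropy H = −Σ p log₂ p ≈ 1.9441 bits.
Huffman merges: 7/50+13/50→2/5; 29/100+31/100→3/5; 2/5+3/5→1. L = 2 ≈ 2.0000.
L − H = 2.0000 − 1.9441 = 0.056 bits.

0.056 bits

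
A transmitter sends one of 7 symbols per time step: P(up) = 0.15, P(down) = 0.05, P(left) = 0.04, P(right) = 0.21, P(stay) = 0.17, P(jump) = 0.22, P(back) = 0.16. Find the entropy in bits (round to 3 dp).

2.623 bits

H = −Σ pᵢ log₂ pᵢ.
−0.15·log₂(0.15) = 0.4105
−0.05·log₂(0.05) = 0.2161
−0.04·log₂(0.04) = 0.1858
−0.21·log₂(0.21) = 0.4728
−0.17·log₂(0.17) = 0.4346
−0.22·log₂(0.22) = 0.4806
−0.16·log₂(0.16) = 0.4230
Sum ≈ 2.6234 → 2.623 bits.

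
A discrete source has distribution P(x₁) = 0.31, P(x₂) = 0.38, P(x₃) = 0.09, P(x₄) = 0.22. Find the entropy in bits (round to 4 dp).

H = −Σ pᵢ log₂ pᵢ.
−0.31·log₂(0.31) = 0.5238
−0.38·log₂(0.38) = 0.5305
−0.09·log₂(0.09) = 0.3127
−0.22·log₂(0.22) = 0.4806
Sum ≈ 1.8475 → 1.8475 bits.

1.8475 bits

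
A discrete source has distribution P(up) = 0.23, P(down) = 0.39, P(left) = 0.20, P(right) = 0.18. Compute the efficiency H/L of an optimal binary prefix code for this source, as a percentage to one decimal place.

96.8%

Entropy H = −Σ p log₂ p ≈ 1.9272 bits.
Huffman merges: 9/50+1/5→19/50; 23/100+19/50→61/100; 39/100+61/100→1. L = 199/100 ≈ 1.9900.
Efficiency = H/L = 1.9272/1.9900 = 96.8%.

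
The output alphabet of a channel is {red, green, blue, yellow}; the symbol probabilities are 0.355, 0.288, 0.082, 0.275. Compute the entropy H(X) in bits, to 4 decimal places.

H = −Σ pᵢ log₂ pᵢ.
−0.355·log₂(0.355) = 0.5304
−0.288·log₂(0.288) = 0.5172
−0.082·log₂(0.082) = 0.2959
−0.275·log₂(0.275) = 0.5122
Sum ≈ 1.8557 → 1.8557 bits.

1.8557 bits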